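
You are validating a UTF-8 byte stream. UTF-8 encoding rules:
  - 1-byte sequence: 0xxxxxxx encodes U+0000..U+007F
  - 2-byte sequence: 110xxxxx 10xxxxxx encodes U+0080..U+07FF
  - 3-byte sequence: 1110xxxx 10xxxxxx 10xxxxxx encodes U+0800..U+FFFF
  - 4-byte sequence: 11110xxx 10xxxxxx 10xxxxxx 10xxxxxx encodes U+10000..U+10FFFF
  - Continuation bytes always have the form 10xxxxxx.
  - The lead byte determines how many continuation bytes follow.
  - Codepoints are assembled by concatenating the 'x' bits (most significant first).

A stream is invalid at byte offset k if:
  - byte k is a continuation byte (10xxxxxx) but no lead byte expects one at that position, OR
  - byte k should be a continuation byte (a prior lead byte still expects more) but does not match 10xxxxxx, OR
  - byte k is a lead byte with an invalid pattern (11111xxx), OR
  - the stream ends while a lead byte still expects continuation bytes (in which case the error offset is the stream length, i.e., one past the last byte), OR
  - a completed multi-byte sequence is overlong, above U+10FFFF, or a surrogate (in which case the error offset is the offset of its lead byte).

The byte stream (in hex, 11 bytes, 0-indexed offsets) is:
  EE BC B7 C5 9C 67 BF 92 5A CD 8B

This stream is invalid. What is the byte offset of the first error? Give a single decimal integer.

Byte[0]=EE: 3-byte lead, need 2 cont bytes. acc=0xE
Byte[1]=BC: continuation. acc=(acc<<6)|0x3C=0x3BC
Byte[2]=B7: continuation. acc=(acc<<6)|0x37=0xEF37
Completed: cp=U+EF37 (starts at byte 0)
Byte[3]=C5: 2-byte lead, need 1 cont bytes. acc=0x5
Byte[4]=9C: continuation. acc=(acc<<6)|0x1C=0x15C
Completed: cp=U+015C (starts at byte 3)
Byte[5]=67: 1-byte ASCII. cp=U+0067
Byte[6]=BF: INVALID lead byte (not 0xxx/110x/1110/11110)

Answer: 6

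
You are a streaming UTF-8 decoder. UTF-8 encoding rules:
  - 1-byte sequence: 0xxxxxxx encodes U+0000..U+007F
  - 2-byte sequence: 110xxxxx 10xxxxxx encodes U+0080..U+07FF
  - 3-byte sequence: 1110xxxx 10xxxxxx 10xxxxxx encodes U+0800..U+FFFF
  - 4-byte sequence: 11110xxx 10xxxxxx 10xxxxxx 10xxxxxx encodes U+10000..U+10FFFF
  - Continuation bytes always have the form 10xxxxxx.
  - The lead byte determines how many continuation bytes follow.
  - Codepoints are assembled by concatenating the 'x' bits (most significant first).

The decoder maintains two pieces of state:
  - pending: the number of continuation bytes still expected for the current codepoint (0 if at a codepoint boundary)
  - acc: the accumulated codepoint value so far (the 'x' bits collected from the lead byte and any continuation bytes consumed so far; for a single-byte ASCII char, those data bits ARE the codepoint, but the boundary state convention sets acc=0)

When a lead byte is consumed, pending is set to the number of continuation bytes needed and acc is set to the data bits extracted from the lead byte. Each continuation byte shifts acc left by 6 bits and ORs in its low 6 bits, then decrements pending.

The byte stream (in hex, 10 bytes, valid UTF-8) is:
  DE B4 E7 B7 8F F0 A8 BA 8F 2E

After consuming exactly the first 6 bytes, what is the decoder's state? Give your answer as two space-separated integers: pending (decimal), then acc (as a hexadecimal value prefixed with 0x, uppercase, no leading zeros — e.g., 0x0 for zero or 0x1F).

Byte[0]=DE: 2-byte lead. pending=1, acc=0x1E
Byte[1]=B4: continuation. acc=(acc<<6)|0x34=0x7B4, pending=0
Byte[2]=E7: 3-byte lead. pending=2, acc=0x7
Byte[3]=B7: continuation. acc=(acc<<6)|0x37=0x1F7, pending=1
Byte[4]=8F: continuation. acc=(acc<<6)|0x0F=0x7DCF, pending=0
Byte[5]=F0: 4-byte lead. pending=3, acc=0x0

Answer: 3 0x0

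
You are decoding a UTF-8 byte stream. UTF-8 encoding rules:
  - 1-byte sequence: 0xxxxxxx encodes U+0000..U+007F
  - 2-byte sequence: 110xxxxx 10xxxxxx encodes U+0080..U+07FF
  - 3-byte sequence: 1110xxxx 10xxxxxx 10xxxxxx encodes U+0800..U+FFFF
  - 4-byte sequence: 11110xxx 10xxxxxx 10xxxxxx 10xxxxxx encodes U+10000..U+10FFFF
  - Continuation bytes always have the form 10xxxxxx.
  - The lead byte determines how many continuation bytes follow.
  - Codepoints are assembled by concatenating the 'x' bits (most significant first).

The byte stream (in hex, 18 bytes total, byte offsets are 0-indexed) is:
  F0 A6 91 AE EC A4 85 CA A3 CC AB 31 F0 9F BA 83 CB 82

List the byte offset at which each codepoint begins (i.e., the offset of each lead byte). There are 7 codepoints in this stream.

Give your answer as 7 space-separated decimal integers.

Byte[0]=F0: 4-byte lead, need 3 cont bytes. acc=0x0
Byte[1]=A6: continuation. acc=(acc<<6)|0x26=0x26
Byte[2]=91: continuation. acc=(acc<<6)|0x11=0x991
Byte[3]=AE: continuation. acc=(acc<<6)|0x2E=0x2646E
Completed: cp=U+2646E (starts at byte 0)
Byte[4]=EC: 3-byte lead, need 2 cont bytes. acc=0xC
Byte[5]=A4: continuation. acc=(acc<<6)|0x24=0x324
Byte[6]=85: continuation. acc=(acc<<6)|0x05=0xC905
Completed: cp=U+C905 (starts at byte 4)
Byte[7]=CA: 2-byte lead, need 1 cont bytes. acc=0xA
Byte[8]=A3: continuation. acc=(acc<<6)|0x23=0x2A3
Completed: cp=U+02A3 (starts at byte 7)
Byte[9]=CC: 2-byte lead, need 1 cont bytes. acc=0xC
Byte[10]=AB: continuation. acc=(acc<<6)|0x2B=0x32B
Completed: cp=U+032B (starts at byte 9)
Byte[11]=31: 1-byte ASCII. cp=U+0031
Byte[12]=F0: 4-byte lead, need 3 cont bytes. acc=0x0
Byte[13]=9F: continuation. acc=(acc<<6)|0x1F=0x1F
Byte[14]=BA: continuation. acc=(acc<<6)|0x3A=0x7FA
Byte[15]=83: continuation. acc=(acc<<6)|0x03=0x1FE83
Completed: cp=U+1FE83 (starts at byte 12)
Byte[16]=CB: 2-byte lead, need 1 cont bytes. acc=0xB
Byte[17]=82: continuation. acc=(acc<<6)|0x02=0x2C2
Completed: cp=U+02C2 (starts at byte 16)

Answer: 0 4 7 9 11 12 16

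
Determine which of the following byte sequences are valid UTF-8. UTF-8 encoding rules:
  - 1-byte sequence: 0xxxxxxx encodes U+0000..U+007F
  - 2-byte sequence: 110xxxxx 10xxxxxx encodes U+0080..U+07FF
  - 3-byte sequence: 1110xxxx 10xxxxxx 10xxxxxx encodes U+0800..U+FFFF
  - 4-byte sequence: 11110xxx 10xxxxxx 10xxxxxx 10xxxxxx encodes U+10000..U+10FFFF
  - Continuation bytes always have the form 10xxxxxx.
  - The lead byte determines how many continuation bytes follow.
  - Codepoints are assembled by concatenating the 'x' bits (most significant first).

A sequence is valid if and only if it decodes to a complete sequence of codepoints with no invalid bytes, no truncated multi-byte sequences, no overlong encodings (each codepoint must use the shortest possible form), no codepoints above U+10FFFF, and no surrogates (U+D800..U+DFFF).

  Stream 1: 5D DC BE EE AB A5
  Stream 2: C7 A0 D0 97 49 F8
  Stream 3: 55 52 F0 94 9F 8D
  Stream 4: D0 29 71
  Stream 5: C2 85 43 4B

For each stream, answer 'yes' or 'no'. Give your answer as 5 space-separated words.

Answer: yes no yes no yes

Derivation:
Stream 1: decodes cleanly. VALID
Stream 2: error at byte offset 5. INVALID
Stream 3: decodes cleanly. VALID
Stream 4: error at byte offset 1. INVALID
Stream 5: decodes cleanly. VALID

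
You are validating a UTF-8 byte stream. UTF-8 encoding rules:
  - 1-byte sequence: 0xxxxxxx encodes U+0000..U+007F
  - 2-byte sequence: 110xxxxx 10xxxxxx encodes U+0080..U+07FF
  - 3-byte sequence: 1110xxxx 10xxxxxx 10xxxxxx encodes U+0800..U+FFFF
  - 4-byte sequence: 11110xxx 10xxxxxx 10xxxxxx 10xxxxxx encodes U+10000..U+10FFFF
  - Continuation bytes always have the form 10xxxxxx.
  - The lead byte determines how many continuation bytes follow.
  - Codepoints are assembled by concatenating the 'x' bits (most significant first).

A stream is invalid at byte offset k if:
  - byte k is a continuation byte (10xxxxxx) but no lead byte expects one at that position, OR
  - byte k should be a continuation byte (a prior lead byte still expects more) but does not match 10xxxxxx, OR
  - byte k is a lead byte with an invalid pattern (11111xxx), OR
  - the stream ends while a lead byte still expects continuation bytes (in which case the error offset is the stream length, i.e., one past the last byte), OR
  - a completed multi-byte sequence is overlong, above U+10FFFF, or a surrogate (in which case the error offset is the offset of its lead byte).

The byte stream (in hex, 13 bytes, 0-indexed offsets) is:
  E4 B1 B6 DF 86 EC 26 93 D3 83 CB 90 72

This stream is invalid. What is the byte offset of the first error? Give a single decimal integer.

Byte[0]=E4: 3-byte lead, need 2 cont bytes. acc=0x4
Byte[1]=B1: continuation. acc=(acc<<6)|0x31=0x131
Byte[2]=B6: continuation. acc=(acc<<6)|0x36=0x4C76
Completed: cp=U+4C76 (starts at byte 0)
Byte[3]=DF: 2-byte lead, need 1 cont bytes. acc=0x1F
Byte[4]=86: continuation. acc=(acc<<6)|0x06=0x7C6
Completed: cp=U+07C6 (starts at byte 3)
Byte[5]=EC: 3-byte lead, need 2 cont bytes. acc=0xC
Byte[6]=26: expected 10xxxxxx continuation. INVALID

Answer: 6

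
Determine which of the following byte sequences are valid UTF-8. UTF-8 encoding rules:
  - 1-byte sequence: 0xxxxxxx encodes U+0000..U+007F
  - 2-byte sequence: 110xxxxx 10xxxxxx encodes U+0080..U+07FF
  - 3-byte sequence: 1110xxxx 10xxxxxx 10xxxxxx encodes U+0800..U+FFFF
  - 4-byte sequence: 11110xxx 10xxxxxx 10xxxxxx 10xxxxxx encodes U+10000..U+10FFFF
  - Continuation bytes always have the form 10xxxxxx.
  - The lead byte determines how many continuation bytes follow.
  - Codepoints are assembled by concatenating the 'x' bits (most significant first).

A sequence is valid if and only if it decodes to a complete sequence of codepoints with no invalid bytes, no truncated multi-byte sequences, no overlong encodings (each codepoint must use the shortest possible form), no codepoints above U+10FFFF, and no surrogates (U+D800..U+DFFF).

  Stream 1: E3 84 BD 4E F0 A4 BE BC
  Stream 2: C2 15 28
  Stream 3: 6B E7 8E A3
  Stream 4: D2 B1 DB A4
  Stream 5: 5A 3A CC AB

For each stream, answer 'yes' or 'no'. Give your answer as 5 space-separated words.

Stream 1: decodes cleanly. VALID
Stream 2: error at byte offset 1. INVALID
Stream 3: decodes cleanly. VALID
Stream 4: decodes cleanly. VALID
Stream 5: decodes cleanly. VALID

Answer: yes no yes yes yes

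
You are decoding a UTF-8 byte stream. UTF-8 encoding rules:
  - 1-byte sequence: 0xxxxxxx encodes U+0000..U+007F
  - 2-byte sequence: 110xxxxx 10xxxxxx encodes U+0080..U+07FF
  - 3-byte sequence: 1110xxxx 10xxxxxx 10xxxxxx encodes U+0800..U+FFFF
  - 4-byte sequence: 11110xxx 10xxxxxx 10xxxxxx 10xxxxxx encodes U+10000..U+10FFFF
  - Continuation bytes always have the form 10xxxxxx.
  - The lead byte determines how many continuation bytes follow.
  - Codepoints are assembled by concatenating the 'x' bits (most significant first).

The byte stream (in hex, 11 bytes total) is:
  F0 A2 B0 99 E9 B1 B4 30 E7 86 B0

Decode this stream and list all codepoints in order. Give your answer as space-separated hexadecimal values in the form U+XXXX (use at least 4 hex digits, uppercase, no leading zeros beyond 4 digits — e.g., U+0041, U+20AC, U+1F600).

Byte[0]=F0: 4-byte lead, need 3 cont bytes. acc=0x0
Byte[1]=A2: continuation. acc=(acc<<6)|0x22=0x22
Byte[2]=B0: continuation. acc=(acc<<6)|0x30=0x8B0
Byte[3]=99: continuation. acc=(acc<<6)|0x19=0x22C19
Completed: cp=U+22C19 (starts at byte 0)
Byte[4]=E9: 3-byte lead, need 2 cont bytes. acc=0x9
Byte[5]=B1: continuation. acc=(acc<<6)|0x31=0x271
Byte[6]=B4: continuation. acc=(acc<<6)|0x34=0x9C74
Completed: cp=U+9C74 (starts at byte 4)
Byte[7]=30: 1-byte ASCII. cp=U+0030
Byte[8]=E7: 3-byte lead, need 2 cont bytes. acc=0x7
Byte[9]=86: continuation. acc=(acc<<6)|0x06=0x1C6
Byte[10]=B0: continuation. acc=(acc<<6)|0x30=0x71B0
Completed: cp=U+71B0 (starts at byte 8)

Answer: U+22C19 U+9C74 U+0030 U+71B0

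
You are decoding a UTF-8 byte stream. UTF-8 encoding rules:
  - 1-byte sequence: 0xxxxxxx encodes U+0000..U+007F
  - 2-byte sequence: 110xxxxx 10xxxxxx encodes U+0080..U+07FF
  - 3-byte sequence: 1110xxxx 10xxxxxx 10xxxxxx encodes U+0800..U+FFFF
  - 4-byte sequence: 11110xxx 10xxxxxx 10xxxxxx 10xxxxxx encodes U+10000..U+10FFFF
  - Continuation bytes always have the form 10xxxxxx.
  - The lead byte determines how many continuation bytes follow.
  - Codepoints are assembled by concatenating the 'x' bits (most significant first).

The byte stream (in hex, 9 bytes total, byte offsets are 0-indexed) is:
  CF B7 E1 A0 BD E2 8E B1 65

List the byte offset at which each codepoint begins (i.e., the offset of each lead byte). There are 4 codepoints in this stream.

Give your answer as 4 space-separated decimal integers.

Byte[0]=CF: 2-byte lead, need 1 cont bytes. acc=0xF
Byte[1]=B7: continuation. acc=(acc<<6)|0x37=0x3F7
Completed: cp=U+03F7 (starts at byte 0)
Byte[2]=E1: 3-byte lead, need 2 cont bytes. acc=0x1
Byte[3]=A0: continuation. acc=(acc<<6)|0x20=0x60
Byte[4]=BD: continuation. acc=(acc<<6)|0x3D=0x183D
Completed: cp=U+183D (starts at byte 2)
Byte[5]=E2: 3-byte lead, need 2 cont bytes. acc=0x2
Byte[6]=8E: continuation. acc=(acc<<6)|0x0E=0x8E
Byte[7]=B1: continuation. acc=(acc<<6)|0x31=0x23B1
Completed: cp=U+23B1 (starts at byte 5)
Byte[8]=65: 1-byte ASCII. cp=U+0065

Answer: 0 2 5 8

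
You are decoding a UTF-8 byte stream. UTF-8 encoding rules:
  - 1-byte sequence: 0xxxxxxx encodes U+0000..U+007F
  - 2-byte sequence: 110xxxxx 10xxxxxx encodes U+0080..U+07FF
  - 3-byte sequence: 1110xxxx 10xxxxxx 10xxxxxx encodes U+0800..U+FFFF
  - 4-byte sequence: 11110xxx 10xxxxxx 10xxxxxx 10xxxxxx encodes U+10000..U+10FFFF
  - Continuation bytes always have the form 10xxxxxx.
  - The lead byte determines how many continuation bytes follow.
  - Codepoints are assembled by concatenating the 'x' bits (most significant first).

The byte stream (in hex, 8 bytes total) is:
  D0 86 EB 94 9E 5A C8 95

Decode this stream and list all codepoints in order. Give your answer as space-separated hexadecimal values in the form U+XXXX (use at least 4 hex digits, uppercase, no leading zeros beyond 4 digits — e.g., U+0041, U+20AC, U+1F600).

Answer: U+0406 U+B51E U+005A U+0215

Derivation:
Byte[0]=D0: 2-byte lead, need 1 cont bytes. acc=0x10
Byte[1]=86: continuation. acc=(acc<<6)|0x06=0x406
Completed: cp=U+0406 (starts at byte 0)
Byte[2]=EB: 3-byte lead, need 2 cont bytes. acc=0xB
Byte[3]=94: continuation. acc=(acc<<6)|0x14=0x2D4
Byte[4]=9E: continuation. acc=(acc<<6)|0x1E=0xB51E
Completed: cp=U+B51E (starts at byte 2)
Byte[5]=5A: 1-byte ASCII. cp=U+005A
Byte[6]=C8: 2-byte lead, need 1 cont bytes. acc=0x8
Byte[7]=95: continuation. acc=(acc<<6)|0x15=0x215
Completed: cp=U+0215 (starts at byte 6)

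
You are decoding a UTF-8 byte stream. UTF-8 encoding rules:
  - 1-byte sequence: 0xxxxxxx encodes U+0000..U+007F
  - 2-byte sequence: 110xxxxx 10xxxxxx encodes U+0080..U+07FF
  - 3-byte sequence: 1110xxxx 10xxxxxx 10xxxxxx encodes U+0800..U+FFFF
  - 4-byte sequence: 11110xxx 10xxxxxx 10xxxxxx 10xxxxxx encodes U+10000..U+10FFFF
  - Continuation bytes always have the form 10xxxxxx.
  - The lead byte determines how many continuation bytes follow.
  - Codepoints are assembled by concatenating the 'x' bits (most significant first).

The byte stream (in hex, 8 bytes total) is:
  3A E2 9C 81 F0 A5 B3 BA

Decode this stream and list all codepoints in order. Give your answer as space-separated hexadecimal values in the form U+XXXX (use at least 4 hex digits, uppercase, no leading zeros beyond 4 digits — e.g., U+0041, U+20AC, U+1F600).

Byte[0]=3A: 1-byte ASCII. cp=U+003A
Byte[1]=E2: 3-byte lead, need 2 cont bytes. acc=0x2
Byte[2]=9C: continuation. acc=(acc<<6)|0x1C=0x9C
Byte[3]=81: continuation. acc=(acc<<6)|0x01=0x2701
Completed: cp=U+2701 (starts at byte 1)
Byte[4]=F0: 4-byte lead, need 3 cont bytes. acc=0x0
Byte[5]=A5: continuation. acc=(acc<<6)|0x25=0x25
Byte[6]=B3: continuation. acc=(acc<<6)|0x33=0x973
Byte[7]=BA: continuation. acc=(acc<<6)|0x3A=0x25CFA
Completed: cp=U+25CFA (starts at byte 4)

Answer: U+003A U+2701 U+25CFA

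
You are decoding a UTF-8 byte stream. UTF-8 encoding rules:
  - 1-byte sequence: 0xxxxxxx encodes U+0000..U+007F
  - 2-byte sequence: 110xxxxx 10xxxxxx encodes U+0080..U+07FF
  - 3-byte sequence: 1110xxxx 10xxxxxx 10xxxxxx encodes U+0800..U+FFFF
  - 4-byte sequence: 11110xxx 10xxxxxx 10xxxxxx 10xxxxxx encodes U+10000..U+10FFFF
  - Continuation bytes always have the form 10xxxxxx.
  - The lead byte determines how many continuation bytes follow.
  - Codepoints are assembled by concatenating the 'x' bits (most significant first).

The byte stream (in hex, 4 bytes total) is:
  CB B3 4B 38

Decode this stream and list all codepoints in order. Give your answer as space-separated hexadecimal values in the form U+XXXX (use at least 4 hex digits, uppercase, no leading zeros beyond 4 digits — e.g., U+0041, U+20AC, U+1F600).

Answer: U+02F3 U+004B U+0038

Derivation:
Byte[0]=CB: 2-byte lead, need 1 cont bytes. acc=0xB
Byte[1]=B3: continuation. acc=(acc<<6)|0x33=0x2F3
Completed: cp=U+02F3 (starts at byte 0)
Byte[2]=4B: 1-byte ASCII. cp=U+004B
Byte[3]=38: 1-byte ASCII. cp=U+0038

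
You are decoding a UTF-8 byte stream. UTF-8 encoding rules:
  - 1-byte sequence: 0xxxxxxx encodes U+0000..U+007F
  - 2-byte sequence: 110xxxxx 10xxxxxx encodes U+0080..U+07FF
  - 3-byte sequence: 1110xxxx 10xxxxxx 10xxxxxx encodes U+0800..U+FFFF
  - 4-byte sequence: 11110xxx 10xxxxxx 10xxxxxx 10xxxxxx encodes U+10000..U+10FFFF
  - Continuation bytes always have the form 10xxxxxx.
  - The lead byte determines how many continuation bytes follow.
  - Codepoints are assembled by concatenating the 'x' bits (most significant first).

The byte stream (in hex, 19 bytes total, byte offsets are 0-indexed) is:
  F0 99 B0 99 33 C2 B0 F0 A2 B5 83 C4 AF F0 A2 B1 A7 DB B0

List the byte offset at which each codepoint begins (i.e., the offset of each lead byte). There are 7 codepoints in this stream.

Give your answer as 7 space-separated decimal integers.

Answer: 0 4 5 7 11 13 17

Derivation:
Byte[0]=F0: 4-byte lead, need 3 cont bytes. acc=0x0
Byte[1]=99: continuation. acc=(acc<<6)|0x19=0x19
Byte[2]=B0: continuation. acc=(acc<<6)|0x30=0x670
Byte[3]=99: continuation. acc=(acc<<6)|0x19=0x19C19
Completed: cp=U+19C19 (starts at byte 0)
Byte[4]=33: 1-byte ASCII. cp=U+0033
Byte[5]=C2: 2-byte lead, need 1 cont bytes. acc=0x2
Byte[6]=B0: continuation. acc=(acc<<6)|0x30=0xB0
Completed: cp=U+00B0 (starts at byte 5)
Byte[7]=F0: 4-byte lead, need 3 cont bytes. acc=0x0
Byte[8]=A2: continuation. acc=(acc<<6)|0x22=0x22
Byte[9]=B5: continuation. acc=(acc<<6)|0x35=0x8B5
Byte[10]=83: continuation. acc=(acc<<6)|0x03=0x22D43
Completed: cp=U+22D43 (starts at byte 7)
Byte[11]=C4: 2-byte lead, need 1 cont bytes. acc=0x4
Byte[12]=AF: continuation. acc=(acc<<6)|0x2F=0x12F
Completed: cp=U+012F (starts at byte 11)
Byte[13]=F0: 4-byte lead, need 3 cont bytes. acc=0x0
Byte[14]=A2: continuation. acc=(acc<<6)|0x22=0x22
Byte[15]=B1: continuation. acc=(acc<<6)|0x31=0x8B1
Byte[16]=A7: continuation. acc=(acc<<6)|0x27=0x22C67
Completed: cp=U+22C67 (starts at byte 13)
Byte[17]=DB: 2-byte lead, need 1 cont bytes. acc=0x1B
Byte[18]=B0: continuation. acc=(acc<<6)|0x30=0x6F0
Completed: cp=U+06F0 (starts at byte 17)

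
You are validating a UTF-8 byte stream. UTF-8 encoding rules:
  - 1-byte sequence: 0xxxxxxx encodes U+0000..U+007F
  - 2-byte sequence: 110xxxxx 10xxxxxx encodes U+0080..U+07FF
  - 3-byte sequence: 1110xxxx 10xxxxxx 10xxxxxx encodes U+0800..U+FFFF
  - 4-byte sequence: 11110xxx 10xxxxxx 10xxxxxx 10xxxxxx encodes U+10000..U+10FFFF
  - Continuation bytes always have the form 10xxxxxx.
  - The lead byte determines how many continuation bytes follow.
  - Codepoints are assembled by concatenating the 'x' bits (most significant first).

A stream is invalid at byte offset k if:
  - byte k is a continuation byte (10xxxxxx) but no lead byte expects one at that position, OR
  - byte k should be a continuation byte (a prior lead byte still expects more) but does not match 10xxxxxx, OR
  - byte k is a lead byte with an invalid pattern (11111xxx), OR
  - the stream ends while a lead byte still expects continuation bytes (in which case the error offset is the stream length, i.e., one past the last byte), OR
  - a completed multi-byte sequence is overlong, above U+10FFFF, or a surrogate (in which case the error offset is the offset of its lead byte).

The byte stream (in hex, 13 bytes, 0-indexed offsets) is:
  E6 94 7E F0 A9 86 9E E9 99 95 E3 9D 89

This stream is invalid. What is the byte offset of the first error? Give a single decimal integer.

Byte[0]=E6: 3-byte lead, need 2 cont bytes. acc=0x6
Byte[1]=94: continuation. acc=(acc<<6)|0x14=0x194
Byte[2]=7E: expected 10xxxxxx continuation. INVALID

Answer: 2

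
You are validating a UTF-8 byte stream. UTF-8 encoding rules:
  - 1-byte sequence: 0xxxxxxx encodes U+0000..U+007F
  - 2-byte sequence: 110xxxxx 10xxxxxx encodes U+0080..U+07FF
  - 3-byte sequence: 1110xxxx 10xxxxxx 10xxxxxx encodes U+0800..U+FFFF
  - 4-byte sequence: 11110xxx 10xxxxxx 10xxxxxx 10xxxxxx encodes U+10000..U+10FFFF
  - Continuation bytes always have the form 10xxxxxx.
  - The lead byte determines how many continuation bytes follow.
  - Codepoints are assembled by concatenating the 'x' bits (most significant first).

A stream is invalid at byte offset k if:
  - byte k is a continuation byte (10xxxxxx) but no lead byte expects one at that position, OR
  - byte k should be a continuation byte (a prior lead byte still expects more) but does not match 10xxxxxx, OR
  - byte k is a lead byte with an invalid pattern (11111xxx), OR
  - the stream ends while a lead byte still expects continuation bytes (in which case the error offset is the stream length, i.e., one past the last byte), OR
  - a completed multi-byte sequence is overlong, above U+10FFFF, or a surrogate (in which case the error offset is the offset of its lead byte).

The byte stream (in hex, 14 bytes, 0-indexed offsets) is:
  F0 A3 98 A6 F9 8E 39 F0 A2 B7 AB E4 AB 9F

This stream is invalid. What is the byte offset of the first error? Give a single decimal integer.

Byte[0]=F0: 4-byte lead, need 3 cont bytes. acc=0x0
Byte[1]=A3: continuation. acc=(acc<<6)|0x23=0x23
Byte[2]=98: continuation. acc=(acc<<6)|0x18=0x8D8
Byte[3]=A6: continuation. acc=(acc<<6)|0x26=0x23626
Completed: cp=U+23626 (starts at byte 0)
Byte[4]=F9: INVALID lead byte (not 0xxx/110x/1110/11110)

Answer: 4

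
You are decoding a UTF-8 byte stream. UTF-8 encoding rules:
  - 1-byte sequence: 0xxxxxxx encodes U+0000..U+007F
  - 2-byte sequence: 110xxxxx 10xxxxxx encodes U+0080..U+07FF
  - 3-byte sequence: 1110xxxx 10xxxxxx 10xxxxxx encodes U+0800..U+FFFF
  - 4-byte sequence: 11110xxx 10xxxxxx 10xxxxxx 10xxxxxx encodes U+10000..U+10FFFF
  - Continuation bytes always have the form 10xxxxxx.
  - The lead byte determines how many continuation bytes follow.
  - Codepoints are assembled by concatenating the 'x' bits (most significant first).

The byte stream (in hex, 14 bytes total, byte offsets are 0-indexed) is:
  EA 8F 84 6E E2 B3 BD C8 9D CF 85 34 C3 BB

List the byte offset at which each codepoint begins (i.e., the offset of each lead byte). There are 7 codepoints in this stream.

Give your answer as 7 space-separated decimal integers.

Byte[0]=EA: 3-byte lead, need 2 cont bytes. acc=0xA
Byte[1]=8F: continuation. acc=(acc<<6)|0x0F=0x28F
Byte[2]=84: continuation. acc=(acc<<6)|0x04=0xA3C4
Completed: cp=U+A3C4 (starts at byte 0)
Byte[3]=6E: 1-byte ASCII. cp=U+006E
Byte[4]=E2: 3-byte lead, need 2 cont bytes. acc=0x2
Byte[5]=B3: continuation. acc=(acc<<6)|0x33=0xB3
Byte[6]=BD: continuation. acc=(acc<<6)|0x3D=0x2CFD
Completed: cp=U+2CFD (starts at byte 4)
Byte[7]=C8: 2-byte lead, need 1 cont bytes. acc=0x8
Byte[8]=9D: continuation. acc=(acc<<6)|0x1D=0x21D
Completed: cp=U+021D (starts at byte 7)
Byte[9]=CF: 2-byte lead, need 1 cont bytes. acc=0xF
Byte[10]=85: continuation. acc=(acc<<6)|0x05=0x3C5
Completed: cp=U+03C5 (starts at byte 9)
Byte[11]=34: 1-byte ASCII. cp=U+0034
Byte[12]=C3: 2-byte lead, need 1 cont bytes. acc=0x3
Byte[13]=BB: continuation. acc=(acc<<6)|0x3B=0xFB
Completed: cp=U+00FB (starts at byte 12)

Answer: 0 3 4 7 9 11 12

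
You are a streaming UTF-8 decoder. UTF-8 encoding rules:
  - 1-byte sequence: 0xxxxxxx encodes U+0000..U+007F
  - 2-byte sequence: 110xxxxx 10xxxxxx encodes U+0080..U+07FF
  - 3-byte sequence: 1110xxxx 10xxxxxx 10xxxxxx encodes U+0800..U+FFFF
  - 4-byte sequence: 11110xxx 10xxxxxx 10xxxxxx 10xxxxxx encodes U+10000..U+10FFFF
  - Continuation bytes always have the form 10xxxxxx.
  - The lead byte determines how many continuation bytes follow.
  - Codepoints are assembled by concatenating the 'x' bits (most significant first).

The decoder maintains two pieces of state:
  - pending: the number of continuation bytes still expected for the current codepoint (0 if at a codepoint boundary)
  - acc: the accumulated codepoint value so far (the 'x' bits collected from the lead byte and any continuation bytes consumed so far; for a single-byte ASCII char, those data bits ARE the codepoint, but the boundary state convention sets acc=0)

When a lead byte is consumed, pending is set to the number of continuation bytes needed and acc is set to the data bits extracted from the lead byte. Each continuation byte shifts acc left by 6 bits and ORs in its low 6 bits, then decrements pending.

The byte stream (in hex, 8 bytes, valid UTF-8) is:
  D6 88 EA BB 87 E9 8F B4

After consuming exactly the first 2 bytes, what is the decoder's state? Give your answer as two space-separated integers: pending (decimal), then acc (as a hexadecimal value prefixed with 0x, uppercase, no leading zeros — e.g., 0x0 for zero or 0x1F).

Byte[0]=D6: 2-byte lead. pending=1, acc=0x16
Byte[1]=88: continuation. acc=(acc<<6)|0x08=0x588, pending=0

Answer: 0 0x588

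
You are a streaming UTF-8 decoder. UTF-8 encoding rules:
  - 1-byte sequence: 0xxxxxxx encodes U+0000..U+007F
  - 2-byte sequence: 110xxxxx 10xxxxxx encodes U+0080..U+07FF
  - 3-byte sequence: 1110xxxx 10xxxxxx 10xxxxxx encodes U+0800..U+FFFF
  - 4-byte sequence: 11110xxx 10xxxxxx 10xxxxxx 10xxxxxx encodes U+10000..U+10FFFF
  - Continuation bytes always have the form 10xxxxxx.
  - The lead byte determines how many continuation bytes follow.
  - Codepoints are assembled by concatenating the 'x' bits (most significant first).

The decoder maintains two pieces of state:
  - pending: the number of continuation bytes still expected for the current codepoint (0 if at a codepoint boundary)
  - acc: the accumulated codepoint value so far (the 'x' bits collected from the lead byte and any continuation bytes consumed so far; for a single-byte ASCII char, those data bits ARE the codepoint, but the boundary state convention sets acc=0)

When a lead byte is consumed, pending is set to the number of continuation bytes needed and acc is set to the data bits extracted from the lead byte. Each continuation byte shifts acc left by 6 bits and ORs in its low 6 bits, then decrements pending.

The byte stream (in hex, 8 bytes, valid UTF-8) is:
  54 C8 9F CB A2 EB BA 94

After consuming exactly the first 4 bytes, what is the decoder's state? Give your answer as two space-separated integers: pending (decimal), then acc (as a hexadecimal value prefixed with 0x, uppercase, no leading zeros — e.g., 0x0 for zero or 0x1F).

Answer: 1 0xB

Derivation:
Byte[0]=54: 1-byte. pending=0, acc=0x0
Byte[1]=C8: 2-byte lead. pending=1, acc=0x8
Byte[2]=9F: continuation. acc=(acc<<6)|0x1F=0x21F, pending=0
Byte[3]=CB: 2-byte lead. pending=1, acc=0xB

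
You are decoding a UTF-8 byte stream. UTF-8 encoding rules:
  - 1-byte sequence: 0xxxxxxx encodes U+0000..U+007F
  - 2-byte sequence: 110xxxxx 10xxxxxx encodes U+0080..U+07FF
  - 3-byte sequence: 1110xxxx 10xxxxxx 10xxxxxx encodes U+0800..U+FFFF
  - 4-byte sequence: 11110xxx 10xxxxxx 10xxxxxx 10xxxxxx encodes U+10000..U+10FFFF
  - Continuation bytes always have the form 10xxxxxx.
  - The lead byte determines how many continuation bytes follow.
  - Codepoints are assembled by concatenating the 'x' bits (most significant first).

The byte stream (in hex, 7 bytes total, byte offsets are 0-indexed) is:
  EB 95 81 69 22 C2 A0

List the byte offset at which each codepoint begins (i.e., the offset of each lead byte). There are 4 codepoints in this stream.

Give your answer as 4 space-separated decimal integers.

Byte[0]=EB: 3-byte lead, need 2 cont bytes. acc=0xB
Byte[1]=95: continuation. acc=(acc<<6)|0x15=0x2D5
Byte[2]=81: continuation. acc=(acc<<6)|0x01=0xB541
Completed: cp=U+B541 (starts at byte 0)
Byte[3]=69: 1-byte ASCII. cp=U+0069
Byte[4]=22: 1-byte ASCII. cp=U+0022
Byte[5]=C2: 2-byte lead, need 1 cont bytes. acc=0x2
Byte[6]=A0: continuation. acc=(acc<<6)|0x20=0xA0
Completed: cp=U+00A0 (starts at byte 5)

Answer: 0 3 4 5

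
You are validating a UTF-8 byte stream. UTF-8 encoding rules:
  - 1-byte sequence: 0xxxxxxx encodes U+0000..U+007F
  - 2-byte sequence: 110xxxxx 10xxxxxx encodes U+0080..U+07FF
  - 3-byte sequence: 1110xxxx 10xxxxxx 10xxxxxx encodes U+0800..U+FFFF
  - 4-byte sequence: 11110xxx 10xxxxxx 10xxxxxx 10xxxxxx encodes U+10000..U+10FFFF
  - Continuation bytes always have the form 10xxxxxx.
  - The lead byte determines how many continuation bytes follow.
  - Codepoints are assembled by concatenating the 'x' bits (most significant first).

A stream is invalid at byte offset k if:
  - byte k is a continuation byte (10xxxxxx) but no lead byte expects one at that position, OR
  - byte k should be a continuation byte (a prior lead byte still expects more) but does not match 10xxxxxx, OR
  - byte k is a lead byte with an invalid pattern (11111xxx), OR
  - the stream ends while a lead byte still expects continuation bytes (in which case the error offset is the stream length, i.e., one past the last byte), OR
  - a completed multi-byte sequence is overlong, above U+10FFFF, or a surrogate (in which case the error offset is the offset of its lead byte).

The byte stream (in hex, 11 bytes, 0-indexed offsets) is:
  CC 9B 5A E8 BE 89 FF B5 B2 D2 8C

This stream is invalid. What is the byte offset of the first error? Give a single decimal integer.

Answer: 6

Derivation:
Byte[0]=CC: 2-byte lead, need 1 cont bytes. acc=0xC
Byte[1]=9B: continuation. acc=(acc<<6)|0x1B=0x31B
Completed: cp=U+031B (starts at byte 0)
Byte[2]=5A: 1-byte ASCII. cp=U+005A
Byte[3]=E8: 3-byte lead, need 2 cont bytes. acc=0x8
Byte[4]=BE: continuation. acc=(acc<<6)|0x3E=0x23E
Byte[5]=89: continuation. acc=(acc<<6)|0x09=0x8F89
Completed: cp=U+8F89 (starts at byte 3)
Byte[6]=FF: INVALID lead byte (not 0xxx/110x/1110/11110)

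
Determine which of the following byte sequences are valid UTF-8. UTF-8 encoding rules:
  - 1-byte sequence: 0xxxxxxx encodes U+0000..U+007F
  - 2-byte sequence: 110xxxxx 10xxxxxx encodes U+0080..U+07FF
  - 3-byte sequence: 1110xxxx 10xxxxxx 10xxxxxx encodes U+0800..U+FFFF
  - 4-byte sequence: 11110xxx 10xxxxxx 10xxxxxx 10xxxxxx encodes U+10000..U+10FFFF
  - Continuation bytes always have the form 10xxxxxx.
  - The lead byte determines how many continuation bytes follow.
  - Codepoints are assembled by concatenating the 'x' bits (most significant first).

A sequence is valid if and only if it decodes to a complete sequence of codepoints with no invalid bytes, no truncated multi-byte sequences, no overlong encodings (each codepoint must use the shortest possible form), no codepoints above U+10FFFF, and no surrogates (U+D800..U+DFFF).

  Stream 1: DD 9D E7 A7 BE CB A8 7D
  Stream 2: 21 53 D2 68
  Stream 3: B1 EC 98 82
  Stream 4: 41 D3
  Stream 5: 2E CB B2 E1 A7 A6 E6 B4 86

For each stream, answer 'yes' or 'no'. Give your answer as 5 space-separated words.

Stream 1: decodes cleanly. VALID
Stream 2: error at byte offset 3. INVALID
Stream 3: error at byte offset 0. INVALID
Stream 4: error at byte offset 2. INVALID
Stream 5: decodes cleanly. VALID

Answer: yes no no no yes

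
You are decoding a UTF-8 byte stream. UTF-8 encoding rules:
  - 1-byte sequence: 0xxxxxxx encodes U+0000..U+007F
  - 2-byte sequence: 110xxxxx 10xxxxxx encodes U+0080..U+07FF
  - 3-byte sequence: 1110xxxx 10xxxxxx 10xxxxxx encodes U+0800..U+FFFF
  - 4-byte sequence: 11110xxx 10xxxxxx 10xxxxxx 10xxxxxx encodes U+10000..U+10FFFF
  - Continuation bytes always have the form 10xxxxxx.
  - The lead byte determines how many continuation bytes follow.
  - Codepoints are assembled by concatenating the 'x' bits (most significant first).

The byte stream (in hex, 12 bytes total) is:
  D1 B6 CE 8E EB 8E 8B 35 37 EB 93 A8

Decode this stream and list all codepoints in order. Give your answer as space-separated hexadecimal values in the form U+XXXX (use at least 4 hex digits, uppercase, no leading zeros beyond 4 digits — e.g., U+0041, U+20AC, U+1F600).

Byte[0]=D1: 2-byte lead, need 1 cont bytes. acc=0x11
Byte[1]=B6: continuation. acc=(acc<<6)|0x36=0x476
Completed: cp=U+0476 (starts at byte 0)
Byte[2]=CE: 2-byte lead, need 1 cont bytes. acc=0xE
Byte[3]=8E: continuation. acc=(acc<<6)|0x0E=0x38E
Completed: cp=U+038E (starts at byte 2)
Byte[4]=EB: 3-byte lead, need 2 cont bytes. acc=0xB
Byte[5]=8E: continuation. acc=(acc<<6)|0x0E=0x2CE
Byte[6]=8B: continuation. acc=(acc<<6)|0x0B=0xB38B
Completed: cp=U+B38B (starts at byte 4)
Byte[7]=35: 1-byte ASCII. cp=U+0035
Byte[8]=37: 1-byte ASCII. cp=U+0037
Byte[9]=EB: 3-byte lead, need 2 cont bytes. acc=0xB
Byte[10]=93: continuation. acc=(acc<<6)|0x13=0x2D3
Byte[11]=A8: continuation. acc=(acc<<6)|0x28=0xB4E8
Completed: cp=U+B4E8 (starts at byte 9)

Answer: U+0476 U+038E U+B38B U+0035 U+0037 U+B4E8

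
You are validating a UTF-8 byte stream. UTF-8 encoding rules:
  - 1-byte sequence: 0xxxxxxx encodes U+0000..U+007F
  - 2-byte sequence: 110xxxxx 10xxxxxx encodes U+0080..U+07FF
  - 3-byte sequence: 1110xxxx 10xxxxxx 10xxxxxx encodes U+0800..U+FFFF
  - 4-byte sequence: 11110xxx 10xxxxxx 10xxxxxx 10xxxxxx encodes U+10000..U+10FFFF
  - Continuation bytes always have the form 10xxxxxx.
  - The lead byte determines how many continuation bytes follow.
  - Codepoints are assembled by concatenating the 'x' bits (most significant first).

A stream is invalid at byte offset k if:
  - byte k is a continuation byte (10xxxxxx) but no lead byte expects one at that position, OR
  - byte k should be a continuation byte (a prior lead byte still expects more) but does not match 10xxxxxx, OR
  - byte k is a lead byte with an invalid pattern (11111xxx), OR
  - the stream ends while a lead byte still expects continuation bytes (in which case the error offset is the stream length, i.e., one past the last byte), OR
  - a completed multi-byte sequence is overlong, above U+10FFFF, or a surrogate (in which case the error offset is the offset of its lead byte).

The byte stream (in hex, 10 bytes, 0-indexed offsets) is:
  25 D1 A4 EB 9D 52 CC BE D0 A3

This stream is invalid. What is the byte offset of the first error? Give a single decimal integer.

Byte[0]=25: 1-byte ASCII. cp=U+0025
Byte[1]=D1: 2-byte lead, need 1 cont bytes. acc=0x11
Byte[2]=A4: continuation. acc=(acc<<6)|0x24=0x464
Completed: cp=U+0464 (starts at byte 1)
Byte[3]=EB: 3-byte lead, need 2 cont bytes. acc=0xB
Byte[4]=9D: continuation. acc=(acc<<6)|0x1D=0x2DD
Byte[5]=52: expected 10xxxxxx continuation. INVALID

Answer: 5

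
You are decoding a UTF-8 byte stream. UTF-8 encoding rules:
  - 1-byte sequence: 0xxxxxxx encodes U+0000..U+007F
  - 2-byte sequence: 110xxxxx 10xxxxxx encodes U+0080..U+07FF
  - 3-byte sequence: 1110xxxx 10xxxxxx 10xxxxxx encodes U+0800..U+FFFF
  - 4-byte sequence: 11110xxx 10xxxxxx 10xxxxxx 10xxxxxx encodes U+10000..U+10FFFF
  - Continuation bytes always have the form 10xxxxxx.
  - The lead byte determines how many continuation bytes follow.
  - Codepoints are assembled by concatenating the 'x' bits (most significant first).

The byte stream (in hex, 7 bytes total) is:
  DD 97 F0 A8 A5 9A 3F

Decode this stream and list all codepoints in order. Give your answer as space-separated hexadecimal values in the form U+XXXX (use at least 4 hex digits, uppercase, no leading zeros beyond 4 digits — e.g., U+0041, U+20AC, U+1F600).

Answer: U+0757 U+2895A U+003F

Derivation:
Byte[0]=DD: 2-byte lead, need 1 cont bytes. acc=0x1D
Byte[1]=97: continuation. acc=(acc<<6)|0x17=0x757
Completed: cp=U+0757 (starts at byte 0)
Byte[2]=F0: 4-byte lead, need 3 cont bytes. acc=0x0
Byte[3]=A8: continuation. acc=(acc<<6)|0x28=0x28
Byte[4]=A5: continuation. acc=(acc<<6)|0x25=0xA25
Byte[5]=9A: continuation. acc=(acc<<6)|0x1A=0x2895A
Completed: cp=U+2895A (starts at byte 2)
Byte[6]=3F: 1-byte ASCII. cp=U+003F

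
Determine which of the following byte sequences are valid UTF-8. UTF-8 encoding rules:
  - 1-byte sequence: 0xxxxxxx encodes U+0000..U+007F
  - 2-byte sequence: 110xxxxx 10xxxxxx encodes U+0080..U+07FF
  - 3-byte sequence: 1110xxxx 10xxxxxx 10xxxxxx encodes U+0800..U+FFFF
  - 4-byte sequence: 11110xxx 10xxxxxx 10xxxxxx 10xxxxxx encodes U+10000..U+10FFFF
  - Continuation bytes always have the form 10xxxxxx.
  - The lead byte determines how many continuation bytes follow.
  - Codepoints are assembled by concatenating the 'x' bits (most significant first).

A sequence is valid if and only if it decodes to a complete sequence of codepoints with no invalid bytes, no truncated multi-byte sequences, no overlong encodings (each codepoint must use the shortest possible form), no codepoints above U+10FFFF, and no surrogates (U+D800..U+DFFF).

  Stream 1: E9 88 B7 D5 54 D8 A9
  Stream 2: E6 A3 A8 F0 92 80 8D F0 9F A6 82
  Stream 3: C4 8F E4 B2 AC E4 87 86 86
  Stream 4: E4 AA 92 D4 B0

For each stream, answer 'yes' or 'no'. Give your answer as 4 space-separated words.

Answer: no yes no yes

Derivation:
Stream 1: error at byte offset 4. INVALID
Stream 2: decodes cleanly. VALID
Stream 3: error at byte offset 8. INVALID
Stream 4: decodes cleanly. VALID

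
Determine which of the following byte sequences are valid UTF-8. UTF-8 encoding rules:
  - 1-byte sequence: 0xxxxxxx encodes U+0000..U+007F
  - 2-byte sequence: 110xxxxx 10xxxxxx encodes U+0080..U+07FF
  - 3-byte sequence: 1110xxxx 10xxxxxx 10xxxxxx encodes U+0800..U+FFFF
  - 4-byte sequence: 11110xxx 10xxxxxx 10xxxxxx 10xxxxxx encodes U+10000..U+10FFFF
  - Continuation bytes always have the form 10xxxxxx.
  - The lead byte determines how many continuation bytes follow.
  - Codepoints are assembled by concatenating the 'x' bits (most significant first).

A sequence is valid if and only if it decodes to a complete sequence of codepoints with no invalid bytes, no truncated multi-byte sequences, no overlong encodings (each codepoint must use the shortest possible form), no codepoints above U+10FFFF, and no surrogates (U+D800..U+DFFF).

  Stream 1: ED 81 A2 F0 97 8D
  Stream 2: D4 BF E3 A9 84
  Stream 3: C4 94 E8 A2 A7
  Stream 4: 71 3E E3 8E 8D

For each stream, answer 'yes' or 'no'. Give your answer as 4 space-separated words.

Answer: no yes yes yes

Derivation:
Stream 1: error at byte offset 6. INVALID
Stream 2: decodes cleanly. VALID
Stream 3: decodes cleanly. VALID
Stream 4: decodes cleanly. VALID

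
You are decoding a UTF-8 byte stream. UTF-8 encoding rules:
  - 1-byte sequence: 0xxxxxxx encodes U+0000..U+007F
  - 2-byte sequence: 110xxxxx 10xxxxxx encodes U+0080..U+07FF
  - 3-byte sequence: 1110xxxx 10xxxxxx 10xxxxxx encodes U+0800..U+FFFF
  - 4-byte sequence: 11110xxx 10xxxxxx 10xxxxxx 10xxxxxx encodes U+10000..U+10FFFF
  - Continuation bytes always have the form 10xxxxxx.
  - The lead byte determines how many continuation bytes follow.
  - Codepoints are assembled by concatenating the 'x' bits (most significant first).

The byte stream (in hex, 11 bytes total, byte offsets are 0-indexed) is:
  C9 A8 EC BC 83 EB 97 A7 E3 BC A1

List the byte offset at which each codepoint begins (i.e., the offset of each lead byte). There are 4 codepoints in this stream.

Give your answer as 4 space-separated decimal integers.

Answer: 0 2 5 8

Derivation:
Byte[0]=C9: 2-byte lead, need 1 cont bytes. acc=0x9
Byte[1]=A8: continuation. acc=(acc<<6)|0x28=0x268
Completed: cp=U+0268 (starts at byte 0)
Byte[2]=EC: 3-byte lead, need 2 cont bytes. acc=0xC
Byte[3]=BC: continuation. acc=(acc<<6)|0x3C=0x33C
Byte[4]=83: continuation. acc=(acc<<6)|0x03=0xCF03
Completed: cp=U+CF03 (starts at byte 2)
Byte[5]=EB: 3-byte lead, need 2 cont bytes. acc=0xB
Byte[6]=97: continuation. acc=(acc<<6)|0x17=0x2D7
Byte[7]=A7: continuation. acc=(acc<<6)|0x27=0xB5E7
Completed: cp=U+B5E7 (starts at byte 5)
Byte[8]=E3: 3-byte lead, need 2 cont bytes. acc=0x3
Byte[9]=BC: continuation. acc=(acc<<6)|0x3C=0xFC
Byte[10]=A1: continuation. acc=(acc<<6)|0x21=0x3F21
Completed: cp=U+3F21 (starts at byte 8)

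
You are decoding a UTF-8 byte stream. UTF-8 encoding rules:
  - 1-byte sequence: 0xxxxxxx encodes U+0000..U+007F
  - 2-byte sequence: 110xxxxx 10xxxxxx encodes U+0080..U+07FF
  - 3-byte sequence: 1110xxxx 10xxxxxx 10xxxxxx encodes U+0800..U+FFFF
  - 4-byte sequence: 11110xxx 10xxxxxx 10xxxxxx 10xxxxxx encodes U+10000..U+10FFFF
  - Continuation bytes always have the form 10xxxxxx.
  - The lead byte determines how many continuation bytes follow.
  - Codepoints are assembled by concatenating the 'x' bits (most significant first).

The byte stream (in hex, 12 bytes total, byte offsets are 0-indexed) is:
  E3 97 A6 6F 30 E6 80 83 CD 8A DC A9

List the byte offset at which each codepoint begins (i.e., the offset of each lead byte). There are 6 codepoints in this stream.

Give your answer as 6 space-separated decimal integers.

Byte[0]=E3: 3-byte lead, need 2 cont bytes. acc=0x3
Byte[1]=97: continuation. acc=(acc<<6)|0x17=0xD7
Byte[2]=A6: continuation. acc=(acc<<6)|0x26=0x35E6
Completed: cp=U+35E6 (starts at byte 0)
Byte[3]=6F: 1-byte ASCII. cp=U+006F
Byte[4]=30: 1-byte ASCII. cp=U+0030
Byte[5]=E6: 3-byte lead, need 2 cont bytes. acc=0x6
Byte[6]=80: continuation. acc=(acc<<6)|0x00=0x180
Byte[7]=83: continuation. acc=(acc<<6)|0x03=0x6003
Completed: cp=U+6003 (starts at byte 5)
Byte[8]=CD: 2-byte lead, need 1 cont bytes. acc=0xD
Byte[9]=8A: continuation. acc=(acc<<6)|0x0A=0x34A
Completed: cp=U+034A (starts at byte 8)
Byte[10]=DC: 2-byte lead, need 1 cont bytes. acc=0x1C
Byte[11]=A9: continuation. acc=(acc<<6)|0x29=0x729
Completed: cp=U+0729 (starts at byte 10)

Answer: 0 3 4 5 8 10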